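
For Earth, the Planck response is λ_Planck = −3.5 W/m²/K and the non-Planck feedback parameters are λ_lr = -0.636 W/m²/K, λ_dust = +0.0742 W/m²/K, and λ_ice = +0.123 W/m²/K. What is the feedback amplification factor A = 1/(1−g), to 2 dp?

Convert to gains: g_lr = -0.636/3.5 = -0.1817; g_dust = 0.0742/3.5 = 0.0212; g_ice = 0.123/3.5 = 0.03514.
Total gain g = -0.12536.
A = 1/(1 + 0.12536) = 0.89.

0.89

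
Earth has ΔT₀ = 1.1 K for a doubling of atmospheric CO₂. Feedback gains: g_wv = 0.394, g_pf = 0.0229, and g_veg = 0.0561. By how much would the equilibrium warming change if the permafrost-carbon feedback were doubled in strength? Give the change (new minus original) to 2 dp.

0.09 K

Original: g = 0.473, ΔT = 1.1/(1−0.473) = 2.0873 K.
With doubled permafrost-carbon: g' = 0.4959, ΔT' = 1.1/(1−0.4959) = 2.1821 K.
Change = 2.1821 − 2.0873 = 0.09 K.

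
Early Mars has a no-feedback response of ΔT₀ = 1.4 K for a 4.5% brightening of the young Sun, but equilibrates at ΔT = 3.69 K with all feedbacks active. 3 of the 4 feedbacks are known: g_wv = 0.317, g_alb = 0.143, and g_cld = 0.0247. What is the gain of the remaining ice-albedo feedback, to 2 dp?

0.14

Amplification A = ΔT/ΔT₀ = 3.69/1.4 = 2.636.
Total gain g = 1 − 1/A = 1 − 1/2.636 = 0.6206.
Known gains sum to 0.317 + 0.143 + 0.0247 = 0.4847.
g_ice = 0.6206 − 0.4847 = 0.14.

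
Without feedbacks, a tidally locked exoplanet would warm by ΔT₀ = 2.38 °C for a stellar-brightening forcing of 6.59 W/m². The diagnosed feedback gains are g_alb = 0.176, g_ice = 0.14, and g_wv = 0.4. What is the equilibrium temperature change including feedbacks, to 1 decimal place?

Total gain g = 0.176 + 0.14 + 0.4 = 0.716.
Amplification A = 1/(1 − 0.716) = 3.521.
ΔT = 2.38 × 3.521 = 8.4 °C.

8.4 °C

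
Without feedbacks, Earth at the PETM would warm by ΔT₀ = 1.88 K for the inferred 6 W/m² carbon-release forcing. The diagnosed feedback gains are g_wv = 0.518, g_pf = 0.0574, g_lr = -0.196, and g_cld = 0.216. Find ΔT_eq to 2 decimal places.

4.65 K

Total gain g = 0.518 + 0.0574 − 0.196 + 0.216 = 0.5954.
Amplification A = 1/(1 − 0.5954) = 2.472.
ΔT = 1.88 × 2.472 = 4.65 K.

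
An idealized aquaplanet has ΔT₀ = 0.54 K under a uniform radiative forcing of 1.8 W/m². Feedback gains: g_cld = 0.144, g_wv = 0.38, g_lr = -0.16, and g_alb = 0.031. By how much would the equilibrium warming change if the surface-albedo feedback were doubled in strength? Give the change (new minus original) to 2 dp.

Original: g = 0.395, ΔT = 0.54/(1−0.395) = 0.8926 K.
With doubled surface-albedo: g' = 0.426, ΔT' = 0.54/(1−0.426) = 0.9408 K.
Change = 0.9408 − 0.8926 = 0.05 K.

0.05 K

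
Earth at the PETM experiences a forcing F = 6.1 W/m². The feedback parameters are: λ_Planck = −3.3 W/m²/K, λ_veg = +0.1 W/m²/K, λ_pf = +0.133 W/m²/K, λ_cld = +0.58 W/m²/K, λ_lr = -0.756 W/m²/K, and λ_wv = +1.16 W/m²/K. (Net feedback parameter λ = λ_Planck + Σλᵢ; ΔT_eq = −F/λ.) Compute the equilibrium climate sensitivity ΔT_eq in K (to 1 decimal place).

2.9 K

Net feedback parameter λ = (−3.3) + (+0.1) + (+0.133) + (+0.58) + (-0.756) + (+1.16) = -2.083 W/m²/K.
ΔT = −F/λ = −6.1/(-2.083) = 2.9 K.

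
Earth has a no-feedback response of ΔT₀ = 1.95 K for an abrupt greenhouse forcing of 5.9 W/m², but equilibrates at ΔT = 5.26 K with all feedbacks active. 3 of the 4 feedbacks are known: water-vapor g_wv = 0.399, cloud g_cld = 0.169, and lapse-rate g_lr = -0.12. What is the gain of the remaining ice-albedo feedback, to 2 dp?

0.18

Amplification A = ΔT/ΔT₀ = 5.26/1.95 = 2.697.
Total gain g = 1 − 1/A = 1 − 1/2.697 = 0.6292.
Known gains sum to 0.399 + 0.169 − 0.12 = 0.448.
g_ice = 0.6292 − 0.448 = 0.18.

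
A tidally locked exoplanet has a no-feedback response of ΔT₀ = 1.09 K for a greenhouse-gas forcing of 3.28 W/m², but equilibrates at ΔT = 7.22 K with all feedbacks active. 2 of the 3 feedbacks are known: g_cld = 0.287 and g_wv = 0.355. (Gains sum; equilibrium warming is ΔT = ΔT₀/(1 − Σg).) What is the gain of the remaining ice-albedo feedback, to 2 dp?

0.21

Amplification A = ΔT/ΔT₀ = 7.22/1.09 = 6.624.
Total gain g = 1 − 1/A = 1 − 1/6.624 = 0.849.
Known gains sum to 0.287 + 0.355 = 0.642.
g_ice = 0.849 − 0.642 = 0.21.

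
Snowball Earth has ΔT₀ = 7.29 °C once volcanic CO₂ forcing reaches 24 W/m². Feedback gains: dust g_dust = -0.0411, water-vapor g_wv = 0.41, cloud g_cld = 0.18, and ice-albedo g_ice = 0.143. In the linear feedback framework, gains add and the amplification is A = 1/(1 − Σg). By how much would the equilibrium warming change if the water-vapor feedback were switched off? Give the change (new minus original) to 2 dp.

-13.51 °C

Original: g = 0.6919, ΔT = 7.29/(1−0.6919) = 23.6611 °C.
Without water-vapor: g' = 0.2819, ΔT' = 7.29/(1−0.2819) = 10.1518 °C.
Change = 10.1518 − 23.6611 = -13.51 °C.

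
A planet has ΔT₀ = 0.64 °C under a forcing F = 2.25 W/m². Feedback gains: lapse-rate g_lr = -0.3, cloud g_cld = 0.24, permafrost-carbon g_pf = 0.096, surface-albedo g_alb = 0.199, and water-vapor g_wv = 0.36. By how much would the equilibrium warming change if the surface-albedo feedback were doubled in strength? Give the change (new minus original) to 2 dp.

1.53 °C

Original: g = 0.595, ΔT = 0.64/(1−0.595) = 1.5802 °C.
With doubled surface-albedo: g' = 0.794, ΔT' = 0.64/(1−0.794) = 3.1068 °C.
Change = 3.1068 − 1.5802 = 1.53 °C.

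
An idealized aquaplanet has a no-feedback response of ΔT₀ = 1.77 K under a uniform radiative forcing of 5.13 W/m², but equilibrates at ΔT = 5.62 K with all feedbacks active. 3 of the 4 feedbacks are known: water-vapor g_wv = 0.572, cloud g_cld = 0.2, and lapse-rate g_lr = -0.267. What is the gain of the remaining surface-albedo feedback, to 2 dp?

0.18

Amplification A = ΔT/ΔT₀ = 5.62/1.77 = 3.175.
Total gain g = 1 − 1/A = 1 − 1/3.175 = 0.685.
Known gains sum to 0.572 + 0.2 − 0.267 = 0.505.
g_alb = 0.685 − 0.505 = 0.18.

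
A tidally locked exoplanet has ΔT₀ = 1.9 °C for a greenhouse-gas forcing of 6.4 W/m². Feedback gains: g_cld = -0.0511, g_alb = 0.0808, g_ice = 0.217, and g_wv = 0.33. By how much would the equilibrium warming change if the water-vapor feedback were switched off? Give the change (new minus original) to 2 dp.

Original: g = 0.5767, ΔT = 1.9/(1−0.5767) = 4.4885 °C.
Without water-vapor: g' = 0.2467, ΔT' = 1.9/(1−0.2467) = 2.5222 °C.
Change = 2.5222 − 4.4885 = -1.97 °C.

-1.97 °C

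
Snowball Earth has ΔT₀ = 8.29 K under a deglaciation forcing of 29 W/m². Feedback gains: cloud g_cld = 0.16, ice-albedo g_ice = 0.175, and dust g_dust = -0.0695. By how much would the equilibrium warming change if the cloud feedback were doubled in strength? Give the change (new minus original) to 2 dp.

3.14 K

Original: g = 0.2655, ΔT = 8.29/(1−0.2655) = 11.2866 K.
With doubled cloud: g' = 0.4255, ΔT' = 8.29/(1−0.4255) = 14.4299 K.
Change = 14.4299 − 11.2866 = 3.14 K.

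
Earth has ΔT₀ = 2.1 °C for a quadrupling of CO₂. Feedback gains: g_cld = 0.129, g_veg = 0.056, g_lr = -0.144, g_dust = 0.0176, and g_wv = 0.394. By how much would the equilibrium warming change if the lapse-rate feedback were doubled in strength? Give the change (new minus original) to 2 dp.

Original: g = 0.4526, ΔT = 2.1/(1−0.4526) = 3.8363 °C.
With doubled lapse-rate: g' = 0.3086, ΔT' = 2.1/(1−0.3086) = 3.0373 °C.
Change = 3.0373 − 3.8363 = -0.80 °C.

-0.80 °C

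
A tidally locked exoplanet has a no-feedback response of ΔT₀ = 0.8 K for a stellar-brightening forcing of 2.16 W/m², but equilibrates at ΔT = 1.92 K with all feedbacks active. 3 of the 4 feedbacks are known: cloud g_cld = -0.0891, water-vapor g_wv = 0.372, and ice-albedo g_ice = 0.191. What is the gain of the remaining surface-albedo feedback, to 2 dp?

Amplification A = ΔT/ΔT₀ = 1.92/0.8 = 2.4.
Total gain g = 1 − 1/A = 1 − 1/2.4 = 0.5833.
Known gains sum to -0.0891 + 0.372 + 0.191 = 0.4739.
g_alb = 0.5833 − 0.4739 = 0.11.

0.11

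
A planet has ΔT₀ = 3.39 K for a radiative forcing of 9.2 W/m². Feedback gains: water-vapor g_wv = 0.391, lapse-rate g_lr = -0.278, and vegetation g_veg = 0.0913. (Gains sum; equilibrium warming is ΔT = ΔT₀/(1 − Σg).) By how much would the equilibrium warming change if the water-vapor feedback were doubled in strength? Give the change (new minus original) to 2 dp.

Original: g = 0.2043, ΔT = 3.39/(1−0.2043) = 4.2604 K.
With doubled water-vapor: g' = 0.5953, ΔT' = 3.39/(1−0.5953) = 8.3766 K.
Change = 8.3766 − 4.2604 = 4.12 K.

4.12 K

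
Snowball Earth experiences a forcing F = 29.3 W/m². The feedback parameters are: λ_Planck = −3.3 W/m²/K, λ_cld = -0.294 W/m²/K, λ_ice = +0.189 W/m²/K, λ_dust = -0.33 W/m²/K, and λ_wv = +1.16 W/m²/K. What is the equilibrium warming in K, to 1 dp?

11.4 K

Net feedback parameter λ = (−3.3) + (-0.294) + (+0.189) + (-0.33) + (+1.16) = -2.575 W/m²/K.
ΔT = −F/λ = −29.3/(-2.575) = 11.4 K.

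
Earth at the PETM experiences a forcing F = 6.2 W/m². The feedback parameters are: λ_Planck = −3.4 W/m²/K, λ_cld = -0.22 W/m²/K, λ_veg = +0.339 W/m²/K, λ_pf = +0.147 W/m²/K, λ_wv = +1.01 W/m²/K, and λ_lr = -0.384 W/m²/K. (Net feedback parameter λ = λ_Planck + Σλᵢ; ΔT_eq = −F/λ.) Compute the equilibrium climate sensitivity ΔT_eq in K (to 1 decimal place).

2.5 K

Net feedback parameter λ = (−3.4) + (-0.22) + (+0.339) + (+0.147) + (+1.01) + (-0.384) = -2.508 W/m²/K.
ΔT = −F/λ = −6.2/(-2.508) = 2.5 K.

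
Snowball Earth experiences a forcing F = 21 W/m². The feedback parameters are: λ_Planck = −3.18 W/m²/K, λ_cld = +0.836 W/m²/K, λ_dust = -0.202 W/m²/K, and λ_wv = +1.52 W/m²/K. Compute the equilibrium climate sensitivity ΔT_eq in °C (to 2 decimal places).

Net feedback parameter λ = (−3.18) + (+0.836) + (-0.202) + (+1.52) = -1.026 W/m²/K.
ΔT = −F/λ = −21/(-1.026) = 20.47 °C.

20.47 °C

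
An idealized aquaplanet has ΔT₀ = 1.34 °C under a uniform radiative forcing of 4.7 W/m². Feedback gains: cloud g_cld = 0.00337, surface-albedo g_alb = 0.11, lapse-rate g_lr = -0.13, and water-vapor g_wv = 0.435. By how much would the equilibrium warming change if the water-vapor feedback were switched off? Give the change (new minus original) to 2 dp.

-0.99 °C

Original: g = 0.41837, ΔT = 1.34/(1−0.41837) = 2.3039 °C.
Without water-vapor: g' = -0.01663, ΔT' = 1.34/(1+0.01663) = 1.3181 °C.
Change = 1.3181 − 2.3039 = -0.99 °C.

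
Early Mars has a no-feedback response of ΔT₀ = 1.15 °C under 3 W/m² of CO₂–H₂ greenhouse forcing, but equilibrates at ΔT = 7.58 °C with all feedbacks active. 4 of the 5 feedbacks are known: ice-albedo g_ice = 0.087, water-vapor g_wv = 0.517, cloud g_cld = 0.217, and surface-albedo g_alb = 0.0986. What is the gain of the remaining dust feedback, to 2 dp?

-0.07

Amplification A = ΔT/ΔT₀ = 7.58/1.15 = 6.591.
Total gain g = 1 − 1/A = 1 − 1/6.591 = 0.8483.
Known gains sum to 0.087 + 0.517 + 0.217 + 0.0986 = 0.9196.
g_dust = 0.8483 − 0.9196 = -0.07.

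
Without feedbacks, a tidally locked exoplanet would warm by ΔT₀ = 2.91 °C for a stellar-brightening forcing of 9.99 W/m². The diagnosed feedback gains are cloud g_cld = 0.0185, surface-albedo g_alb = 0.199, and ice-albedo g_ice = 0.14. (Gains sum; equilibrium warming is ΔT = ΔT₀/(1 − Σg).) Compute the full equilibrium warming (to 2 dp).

4.53 °C

Total gain g = 0.0185 + 0.199 + 0.14 = 0.3575.
Amplification A = 1/(1 − 0.3575) = 1.556.
ΔT = 2.91 × 1.556 = 4.53 °C.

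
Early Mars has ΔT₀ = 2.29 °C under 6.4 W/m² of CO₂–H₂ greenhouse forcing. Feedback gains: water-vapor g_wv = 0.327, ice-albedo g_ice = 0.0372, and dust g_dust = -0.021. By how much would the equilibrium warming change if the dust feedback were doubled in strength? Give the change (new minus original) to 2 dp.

-0.11 °C

Original: g = 0.3432, ΔT = 2.29/(1−0.3432) = 3.4866 °C.
With doubled dust: g' = 0.3222, ΔT' = 2.29/(1−0.3222) = 3.3786 °C.
Change = 3.3786 − 3.4866 = -0.11 °C.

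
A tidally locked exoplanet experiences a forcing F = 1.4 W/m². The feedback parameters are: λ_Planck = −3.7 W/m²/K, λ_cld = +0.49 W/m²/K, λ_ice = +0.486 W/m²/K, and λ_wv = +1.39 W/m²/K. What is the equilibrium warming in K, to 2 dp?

Net feedback parameter λ = (−3.7) + (+0.49) + (+0.486) + (+1.39) = -1.334 W/m²/K.
ΔT = −F/λ = −1.4/(-1.334) = 1.05 K.

1.05 K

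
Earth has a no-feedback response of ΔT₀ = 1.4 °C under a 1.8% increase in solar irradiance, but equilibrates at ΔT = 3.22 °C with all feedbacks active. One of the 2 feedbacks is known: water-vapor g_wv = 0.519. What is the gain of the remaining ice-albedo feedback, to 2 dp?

Amplification A = ΔT/ΔT₀ = 3.22/1.4 = 2.3.
Total gain g = 1 − 1/A = 1 − 1/2.3 = 0.5652.
The known gain is 0.519.
g_ice = 0.5652 − 0.519 = 0.05.

0.05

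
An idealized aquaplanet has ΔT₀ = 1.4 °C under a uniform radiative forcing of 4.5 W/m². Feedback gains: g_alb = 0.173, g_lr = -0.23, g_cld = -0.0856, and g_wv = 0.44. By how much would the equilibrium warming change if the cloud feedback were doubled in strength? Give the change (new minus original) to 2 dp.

-0.22 °C

Original: g = 0.2974, ΔT = 1.4/(1−0.2974) = 1.9926 °C.
With doubled cloud: g' = 0.2118, ΔT' = 1.4/(1−0.2118) = 1.7762 °C.
Change = 1.7762 − 1.9926 = -0.22 °C.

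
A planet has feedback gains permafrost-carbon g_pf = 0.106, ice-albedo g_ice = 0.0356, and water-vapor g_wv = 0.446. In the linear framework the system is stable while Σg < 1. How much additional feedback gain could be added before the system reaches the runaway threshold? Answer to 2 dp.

0.41

Current total gain = 0.106 + 0.0356 + 0.446 = 0.5876.
Margin to runaway = 1 − 0.5876 = 0.41.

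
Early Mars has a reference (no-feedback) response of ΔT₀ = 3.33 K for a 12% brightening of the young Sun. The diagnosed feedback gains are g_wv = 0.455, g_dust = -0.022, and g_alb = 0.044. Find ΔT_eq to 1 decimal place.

6.4 K

Total gain g = 0.455 − 0.022 + 0.044 = 0.477.
Amplification A = 1/(1 − 0.477) = 1.912.
ΔT = 3.33 × 1.912 = 6.4 K.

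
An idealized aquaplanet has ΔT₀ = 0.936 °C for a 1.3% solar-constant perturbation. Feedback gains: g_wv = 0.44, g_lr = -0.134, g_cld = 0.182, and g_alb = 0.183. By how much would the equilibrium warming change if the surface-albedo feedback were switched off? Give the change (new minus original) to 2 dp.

-1.02 °C

Original: g = 0.671, ΔT = 0.936/(1−0.671) = 2.8450 °C.
Without surface-albedo: g' = 0.488, ΔT' = 0.936/(1−0.488) = 1.8281 °C.
Change = 1.8281 − 2.8450 = -1.02 °C.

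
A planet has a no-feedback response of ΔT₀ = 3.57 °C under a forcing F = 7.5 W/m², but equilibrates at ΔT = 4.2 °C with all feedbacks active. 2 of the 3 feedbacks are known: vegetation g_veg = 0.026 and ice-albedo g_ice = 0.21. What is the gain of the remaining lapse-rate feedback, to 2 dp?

Amplification A = ΔT/ΔT₀ = 4.2/3.57 = 1.176.
Total gain g = 1 − 1/A = 1 − 1/1.176 = 0.1497.
Known gains sum to 0.026 + 0.21 = 0.236.
g_lr = 0.1497 − 0.236 = -0.09.

-0.09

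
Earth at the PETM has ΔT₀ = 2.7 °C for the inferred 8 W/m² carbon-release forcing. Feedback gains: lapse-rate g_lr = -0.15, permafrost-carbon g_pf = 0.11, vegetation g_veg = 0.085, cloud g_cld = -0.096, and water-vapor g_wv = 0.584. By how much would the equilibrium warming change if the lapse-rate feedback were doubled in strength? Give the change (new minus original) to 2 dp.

Original: g = 0.533, ΔT = 2.7/(1−0.533) = 5.7816 °C.
With doubled lapse-rate: g' = 0.383, ΔT' = 2.7/(1−0.383) = 4.3760 °C.
Change = 4.3760 − 5.7816 = -1.41 °C.

-1.41 °C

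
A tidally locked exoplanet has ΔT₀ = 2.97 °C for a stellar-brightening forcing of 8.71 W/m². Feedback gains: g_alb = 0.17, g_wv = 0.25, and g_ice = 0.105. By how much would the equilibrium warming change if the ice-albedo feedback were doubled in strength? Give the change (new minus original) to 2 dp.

Original: g = 0.525, ΔT = 2.97/(1−0.525) = 6.2526 °C.
With doubled ice-albedo: g' = 0.63, ΔT' = 2.97/(1−0.63) = 8.0270 °C.
Change = 8.0270 − 6.2526 = 1.77 °C.

1.77 °C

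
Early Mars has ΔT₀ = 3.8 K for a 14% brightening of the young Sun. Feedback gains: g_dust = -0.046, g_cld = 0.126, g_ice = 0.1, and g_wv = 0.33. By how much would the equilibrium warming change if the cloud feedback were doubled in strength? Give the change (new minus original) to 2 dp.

2.68 K

Original: g = 0.51, ΔT = 3.8/(1−0.51) = 7.7551 K.
With doubled cloud: g' = 0.636, ΔT' = 3.8/(1−0.636) = 10.4396 K.
Change = 10.4396 − 7.7551 = 2.68 K.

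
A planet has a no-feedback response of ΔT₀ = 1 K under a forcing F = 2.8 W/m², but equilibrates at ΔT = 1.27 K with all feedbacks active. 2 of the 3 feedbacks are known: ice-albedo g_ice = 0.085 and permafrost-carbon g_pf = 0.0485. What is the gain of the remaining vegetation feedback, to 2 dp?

Amplification A = ΔT/ΔT₀ = 1.27/1 = 1.27.
Total gain g = 1 − 1/A = 1 − 1/1.27 = 0.2126.
Known gains sum to 0.085 + 0.0485 = 0.1335.
g_veg = 0.2126 − 0.1335 = 0.08.

0.08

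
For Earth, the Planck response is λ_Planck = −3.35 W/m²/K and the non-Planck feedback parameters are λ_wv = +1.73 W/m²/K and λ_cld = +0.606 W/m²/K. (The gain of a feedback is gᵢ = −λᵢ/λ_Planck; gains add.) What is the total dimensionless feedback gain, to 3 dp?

0.697

Convert to gains: g_wv = 1.73/3.35 = 0.5164; g_cld = 0.606/3.35 = 0.1809.
Total gain g = 0.6973.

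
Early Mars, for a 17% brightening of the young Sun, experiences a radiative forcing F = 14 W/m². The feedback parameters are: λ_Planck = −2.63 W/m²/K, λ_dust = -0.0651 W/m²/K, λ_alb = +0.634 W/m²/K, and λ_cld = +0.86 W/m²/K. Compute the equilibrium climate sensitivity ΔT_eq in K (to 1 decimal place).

11.7 K

Net feedback parameter λ = (−2.63) + (-0.0651) + (+0.634) + (+0.86) = -1.2011 W/m²/K.
ΔT = −F/λ = −14/(-1.2011) = 11.7 K.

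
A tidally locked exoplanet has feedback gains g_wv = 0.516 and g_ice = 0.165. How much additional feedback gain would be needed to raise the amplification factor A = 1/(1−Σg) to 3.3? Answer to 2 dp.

Current total gain = 0.681.
Target gain for A = 3.3: g* = 1 − 1/3.3 = 0.697.
Additional gain needed = 0.697 − 0.681 = 0.02.

0.02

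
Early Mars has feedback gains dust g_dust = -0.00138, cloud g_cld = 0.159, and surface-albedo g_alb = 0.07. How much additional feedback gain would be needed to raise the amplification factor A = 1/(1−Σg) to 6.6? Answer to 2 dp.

Current total gain = 0.22762.
Target gain for A = 6.6: g* = 1 − 1/6.6 = 0.8485.
Additional gain needed = 0.8485 − 0.22762 = 0.62.

0.62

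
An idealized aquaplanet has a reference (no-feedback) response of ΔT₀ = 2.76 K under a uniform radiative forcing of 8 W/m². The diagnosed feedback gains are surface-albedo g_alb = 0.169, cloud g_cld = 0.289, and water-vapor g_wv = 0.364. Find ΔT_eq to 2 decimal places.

Total gain g = 0.169 + 0.289 + 0.364 = 0.822.
Amplification A = 1/(1 − 0.822) = 5.618.
ΔT = 2.76 × 5.618 = 15.51 K.

15.51 K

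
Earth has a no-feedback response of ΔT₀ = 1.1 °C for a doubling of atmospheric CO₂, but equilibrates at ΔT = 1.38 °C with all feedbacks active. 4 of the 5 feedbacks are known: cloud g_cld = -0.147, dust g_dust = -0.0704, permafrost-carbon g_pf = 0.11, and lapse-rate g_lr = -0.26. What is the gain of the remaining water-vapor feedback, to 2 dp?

Amplification A = ΔT/ΔT₀ = 1.38/1.1 = 1.255.
Total gain g = 1 − 1/A = 1 − 1/1.255 = 0.2032.
Known gains sum to -0.147 − 0.0704 + 0.11 − 0.26 = -0.3674.
g_wv = 0.2032 + 0.3674 = 0.57.

0.57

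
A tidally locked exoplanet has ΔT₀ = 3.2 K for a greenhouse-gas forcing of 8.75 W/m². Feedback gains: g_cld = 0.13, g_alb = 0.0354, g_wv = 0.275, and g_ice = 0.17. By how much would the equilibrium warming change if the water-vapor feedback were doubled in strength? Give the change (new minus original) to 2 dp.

19.71 K

Original: g = 0.6104, ΔT = 3.2/(1−0.6104) = 8.2136 K.
With doubled water-vapor: g' = 0.8854, ΔT' = 3.2/(1−0.8854) = 27.9232 K.
Change = 27.9232 − 8.2136 = 19.71 K.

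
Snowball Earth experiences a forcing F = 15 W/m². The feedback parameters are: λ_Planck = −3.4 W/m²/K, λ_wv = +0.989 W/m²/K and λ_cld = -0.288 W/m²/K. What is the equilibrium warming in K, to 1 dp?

5.6 K

Net feedback parameter λ = (−3.4) + (+0.989) + (-0.288) = -2.699 W/m²/K.
ΔT = −F/λ = −15/(-2.699) = 5.6 K.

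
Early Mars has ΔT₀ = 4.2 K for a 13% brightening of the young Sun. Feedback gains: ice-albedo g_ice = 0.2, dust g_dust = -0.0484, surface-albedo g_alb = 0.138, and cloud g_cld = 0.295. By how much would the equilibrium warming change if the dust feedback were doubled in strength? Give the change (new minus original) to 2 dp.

-1.06 K

Original: g = 0.5846, ΔT = 4.2/(1−0.5846) = 10.1107 K.
With doubled dust: g' = 0.5362, ΔT' = 4.2/(1−0.5362) = 9.0556 K.
Change = 9.0556 − 10.1107 = -1.06 K.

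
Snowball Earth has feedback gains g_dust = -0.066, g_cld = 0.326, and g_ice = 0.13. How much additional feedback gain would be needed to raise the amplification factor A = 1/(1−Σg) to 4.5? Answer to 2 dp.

Current total gain = 0.39.
Target gain for A = 4.5: g* = 1 − 1/4.5 = 0.7778.
Additional gain needed = 0.7778 − 0.39 = 0.39.

0.39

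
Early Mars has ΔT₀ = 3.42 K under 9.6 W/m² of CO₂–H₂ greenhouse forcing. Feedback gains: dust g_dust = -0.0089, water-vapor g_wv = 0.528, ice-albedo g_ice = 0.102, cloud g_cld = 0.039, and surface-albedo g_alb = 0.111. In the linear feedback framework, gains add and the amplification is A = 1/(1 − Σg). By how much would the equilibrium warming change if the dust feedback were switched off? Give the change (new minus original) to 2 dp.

0.60 K

Original: g = 0.7711, ΔT = 3.42/(1−0.7711) = 14.9410 K.
Without dust: g' = 0.78, ΔT' = 3.42/(1−0.78) = 15.5455 K.
Change = 15.5455 − 14.9410 = 0.60 K.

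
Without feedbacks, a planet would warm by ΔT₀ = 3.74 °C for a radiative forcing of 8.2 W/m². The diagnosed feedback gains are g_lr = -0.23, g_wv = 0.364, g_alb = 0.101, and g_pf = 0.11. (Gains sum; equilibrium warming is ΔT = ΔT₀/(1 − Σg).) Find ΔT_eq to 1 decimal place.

Total gain g = -0.23 + 0.364 + 0.101 + 0.11 = 0.345.
Amplification A = 1/(1 − 0.345) = 1.527.
ΔT = 3.74 × 1.527 = 5.7 °C.

5.7 °C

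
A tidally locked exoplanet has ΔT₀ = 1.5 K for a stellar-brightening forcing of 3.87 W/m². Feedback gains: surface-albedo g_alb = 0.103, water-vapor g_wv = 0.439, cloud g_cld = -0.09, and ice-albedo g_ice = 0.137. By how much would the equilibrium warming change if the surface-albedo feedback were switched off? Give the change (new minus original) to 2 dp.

Original: g = 0.589, ΔT = 1.5/(1−0.589) = 3.6496 K.
Without surface-albedo: g' = 0.486, ΔT' = 1.5/(1−0.486) = 2.9183 K.
Change = 2.9183 − 3.6496 = -0.73 K.

-0.73 K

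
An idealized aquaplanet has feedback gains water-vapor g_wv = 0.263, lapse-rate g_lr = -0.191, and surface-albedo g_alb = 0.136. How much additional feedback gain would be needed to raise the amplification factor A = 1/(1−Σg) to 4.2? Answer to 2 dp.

0.55

Current total gain = 0.208.
Target gain for A = 4.2: g* = 1 − 1/4.2 = 0.7619.
Additional gain needed = 0.7619 − 0.208 = 0.55.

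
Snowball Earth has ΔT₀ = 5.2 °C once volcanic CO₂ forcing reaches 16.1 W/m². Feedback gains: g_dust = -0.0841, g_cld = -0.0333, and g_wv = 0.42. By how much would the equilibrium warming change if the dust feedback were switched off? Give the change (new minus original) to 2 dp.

Original: g = 0.3026, ΔT = 5.2/(1−0.3026) = 7.4563 °C.
Without dust: g' = 0.3867, ΔT' = 5.2/(1−0.3867) = 8.4787 °C.
Change = 8.4787 − 7.4563 = 1.02 °C.

1.02 °C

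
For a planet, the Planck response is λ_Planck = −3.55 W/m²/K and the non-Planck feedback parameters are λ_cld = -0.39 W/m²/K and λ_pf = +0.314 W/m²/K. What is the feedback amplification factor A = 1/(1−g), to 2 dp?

Convert to gains: g_cld = -0.39/3.55 = -0.1099; g_pf = 0.314/3.55 = 0.08845.
Total gain g = -0.02145.
A = 1/(1 + 0.02145) = 0.98.

0.98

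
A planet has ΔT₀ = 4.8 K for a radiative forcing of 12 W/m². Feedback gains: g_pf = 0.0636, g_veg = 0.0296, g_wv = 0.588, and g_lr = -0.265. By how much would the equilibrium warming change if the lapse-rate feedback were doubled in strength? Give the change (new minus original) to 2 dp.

Original: g = 0.4162, ΔT = 4.8/(1−0.4162) = 8.2220 K.
With doubled lapse-rate: g' = 0.1512, ΔT' = 4.8/(1−0.1512) = 5.6550 K.
Change = 5.6550 − 8.2220 = -2.57 K.

-2.57 K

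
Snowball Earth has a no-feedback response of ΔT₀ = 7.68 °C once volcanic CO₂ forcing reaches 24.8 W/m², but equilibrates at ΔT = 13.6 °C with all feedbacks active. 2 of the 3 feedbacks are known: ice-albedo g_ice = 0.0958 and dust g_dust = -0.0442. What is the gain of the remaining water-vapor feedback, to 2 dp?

0.38

Amplification A = ΔT/ΔT₀ = 13.6/7.68 = 1.771.
Total gain g = 1 − 1/A = 1 − 1/1.771 = 0.4353.
Known gains sum to 0.0958 − 0.0442 = 0.0516.
g_wv = 0.4353 − 0.0516 = 0.38.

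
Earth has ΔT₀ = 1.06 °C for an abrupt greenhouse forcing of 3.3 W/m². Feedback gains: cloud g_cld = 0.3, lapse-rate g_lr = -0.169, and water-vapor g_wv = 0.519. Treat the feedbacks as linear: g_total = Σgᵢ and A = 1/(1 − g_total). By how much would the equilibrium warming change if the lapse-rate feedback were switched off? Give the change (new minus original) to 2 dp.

Original: g = 0.65, ΔT = 1.06/(1−0.65) = 3.0286 °C.
Without lapse-rate: g' = 0.819, ΔT' = 1.06/(1−0.819) = 5.8564 °C.
Change = 5.8564 − 3.0286 = 2.83 °C.

2.83 °C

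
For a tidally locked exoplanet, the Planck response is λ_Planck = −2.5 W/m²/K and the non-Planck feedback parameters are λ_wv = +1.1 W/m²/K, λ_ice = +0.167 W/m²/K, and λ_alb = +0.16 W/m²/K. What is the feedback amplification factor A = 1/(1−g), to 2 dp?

Convert to gains: g_wv = 1.1/2.5 = 0.44; g_ice = 0.167/2.5 = 0.0668; g_alb = 0.16/2.5 = 0.064.
Total gain g = 0.5708.
A = 1/(1 − 0.5708) = 2.33.

2.33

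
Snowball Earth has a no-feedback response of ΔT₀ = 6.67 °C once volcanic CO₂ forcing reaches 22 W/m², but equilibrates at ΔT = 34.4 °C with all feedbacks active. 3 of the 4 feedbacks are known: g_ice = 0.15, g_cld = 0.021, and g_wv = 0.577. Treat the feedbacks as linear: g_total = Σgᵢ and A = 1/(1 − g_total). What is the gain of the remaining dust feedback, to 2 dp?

0.06

Amplification A = ΔT/ΔT₀ = 34.4/6.67 = 5.157.
Total gain g = 1 − 1/A = 1 − 1/5.157 = 0.8061.
Known gains sum to 0.15 + 0.021 + 0.577 = 0.748.
g_dust = 0.8061 − 0.748 = 0.06.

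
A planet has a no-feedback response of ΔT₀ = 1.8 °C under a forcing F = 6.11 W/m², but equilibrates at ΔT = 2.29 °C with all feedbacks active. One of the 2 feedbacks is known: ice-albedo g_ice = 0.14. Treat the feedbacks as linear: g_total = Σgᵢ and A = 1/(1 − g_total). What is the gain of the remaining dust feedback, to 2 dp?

0.07

Amplification A = ΔT/ΔT₀ = 2.29/1.8 = 1.272.
Total gain g = 1 − 1/A = 1 − 1/1.272 = 0.2138.
The known gain is 0.14.
g_dust = 0.2138 − 0.14 = 0.07.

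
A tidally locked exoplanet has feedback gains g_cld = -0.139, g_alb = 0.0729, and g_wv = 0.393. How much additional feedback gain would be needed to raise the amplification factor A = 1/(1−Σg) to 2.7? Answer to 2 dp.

0.30

Current total gain = 0.3269.
Target gain for A = 2.7: g* = 1 − 1/2.7 = 0.6296.
Additional gain needed = 0.6296 − 0.3269 = 0.30.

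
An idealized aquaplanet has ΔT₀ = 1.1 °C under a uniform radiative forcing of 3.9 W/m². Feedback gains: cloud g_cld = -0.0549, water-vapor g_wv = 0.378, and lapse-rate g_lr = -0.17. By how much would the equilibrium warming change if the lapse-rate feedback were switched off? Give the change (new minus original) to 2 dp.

0.33 °C

Original: g = 0.1531, ΔT = 1.1/(1−0.1531) = 1.2989 °C.
Without lapse-rate: g' = 0.3231, ΔT' = 1.1/(1−0.3231) = 1.6251 °C.
Change = 1.6251 − 1.2989 = 0.33 °C.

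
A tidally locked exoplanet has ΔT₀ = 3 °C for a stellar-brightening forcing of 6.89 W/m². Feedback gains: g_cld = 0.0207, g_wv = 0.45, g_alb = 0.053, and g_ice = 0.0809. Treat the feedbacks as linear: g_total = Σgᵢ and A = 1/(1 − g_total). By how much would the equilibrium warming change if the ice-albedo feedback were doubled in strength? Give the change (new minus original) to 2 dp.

1.95 °C

Original: g = 0.6046, ΔT = 3/(1−0.6046) = 7.5873 °C.
With doubled ice-albedo: g' = 0.6855, ΔT' = 3/(1−0.6855) = 9.5390 °C.
Change = 9.5390 − 7.5873 = 1.95 °C.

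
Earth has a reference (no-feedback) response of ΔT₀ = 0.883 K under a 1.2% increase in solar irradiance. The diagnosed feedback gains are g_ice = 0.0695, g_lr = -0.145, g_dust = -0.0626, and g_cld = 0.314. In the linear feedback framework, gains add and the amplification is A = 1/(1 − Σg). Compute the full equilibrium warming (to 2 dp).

Total gain g = 0.0695 − 0.145 − 0.0626 + 0.314 = 0.1759.
Amplification A = 1/(1 − 0.1759) = 1.213.
ΔT = 0.883 × 1.213 = 1.07 K.

1.07 K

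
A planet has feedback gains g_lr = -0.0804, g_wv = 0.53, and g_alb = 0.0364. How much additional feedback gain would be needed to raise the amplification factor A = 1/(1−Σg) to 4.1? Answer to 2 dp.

0.27

Current total gain = 0.486.
Target gain for A = 4.1: g* = 1 − 1/4.1 = 0.7561.
Additional gain needed = 0.7561 − 0.486 = 0.27.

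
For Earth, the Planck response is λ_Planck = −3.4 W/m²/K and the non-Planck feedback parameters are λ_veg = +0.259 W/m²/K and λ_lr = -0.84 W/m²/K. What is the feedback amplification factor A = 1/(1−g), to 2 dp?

Convert to gains: g_veg = 0.259/3.4 = 0.07618; g_lr = -0.84/3.4 = -0.2471.
Total gain g = -0.17092.
A = 1/(1 + 0.17092) = 0.85.

0.85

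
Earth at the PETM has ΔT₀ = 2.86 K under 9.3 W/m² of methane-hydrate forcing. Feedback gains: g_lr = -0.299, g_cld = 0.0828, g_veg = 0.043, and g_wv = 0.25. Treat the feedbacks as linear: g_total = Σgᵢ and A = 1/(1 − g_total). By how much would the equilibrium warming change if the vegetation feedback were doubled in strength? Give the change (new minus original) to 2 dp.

Original: g = 0.0768, ΔT = 2.86/(1−0.0768) = 3.0979 K.
With doubled vegetation: g' = 0.1198, ΔT' = 2.86/(1−0.1198) = 3.2493 K.
Change = 3.2493 − 3.0979 = 0.15 K.

0.15 K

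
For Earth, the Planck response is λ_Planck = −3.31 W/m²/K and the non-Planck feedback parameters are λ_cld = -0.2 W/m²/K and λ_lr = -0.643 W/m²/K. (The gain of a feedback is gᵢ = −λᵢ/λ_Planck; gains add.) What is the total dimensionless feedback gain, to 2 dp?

Convert to gains: g_cld = -0.2/3.31 = -0.06042; g_lr = -0.643/3.31 = -0.1943.
Total gain g = -0.25472.

-0.25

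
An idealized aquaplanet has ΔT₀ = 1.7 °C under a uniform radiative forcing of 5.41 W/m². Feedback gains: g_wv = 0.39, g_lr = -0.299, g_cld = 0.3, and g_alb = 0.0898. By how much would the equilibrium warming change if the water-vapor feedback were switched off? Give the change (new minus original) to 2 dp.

-1.40 °C

Original: g = 0.4808, ΔT = 1.7/(1−0.4808) = 3.2743 °C.
Without water-vapor: g' = 0.0908, ΔT' = 1.7/(1−0.0908) = 1.8698 °C.
Change = 1.8698 − 3.2743 = -1.40 °C.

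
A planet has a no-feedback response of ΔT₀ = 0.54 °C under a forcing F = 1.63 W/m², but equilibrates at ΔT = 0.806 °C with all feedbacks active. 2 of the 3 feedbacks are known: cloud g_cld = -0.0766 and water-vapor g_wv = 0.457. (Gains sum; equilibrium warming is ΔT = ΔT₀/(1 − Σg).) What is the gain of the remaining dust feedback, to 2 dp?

-0.05

Amplification A = ΔT/ΔT₀ = 0.806/0.54 = 1.493.
Total gain g = 1 − 1/A = 1 − 1/1.493 = 0.3302.
Known gains sum to -0.0766 + 0.457 = 0.3804.
g_dust = 0.3302 − 0.3804 = -0.05.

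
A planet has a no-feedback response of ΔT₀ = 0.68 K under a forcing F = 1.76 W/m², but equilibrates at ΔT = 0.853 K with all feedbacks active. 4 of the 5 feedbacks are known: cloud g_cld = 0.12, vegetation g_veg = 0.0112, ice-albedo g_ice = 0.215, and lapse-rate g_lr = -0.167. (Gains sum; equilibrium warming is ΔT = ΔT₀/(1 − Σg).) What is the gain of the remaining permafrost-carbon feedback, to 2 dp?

Amplification A = ΔT/ΔT₀ = 0.853/0.68 = 1.254.
Total gain g = 1 − 1/A = 1 − 1/1.254 = 0.2026.
Known gains sum to 0.12 + 0.0112 + 0.215 − 0.167 = 0.1792.
g_pf = 0.2026 − 0.1792 = 0.02.

0.02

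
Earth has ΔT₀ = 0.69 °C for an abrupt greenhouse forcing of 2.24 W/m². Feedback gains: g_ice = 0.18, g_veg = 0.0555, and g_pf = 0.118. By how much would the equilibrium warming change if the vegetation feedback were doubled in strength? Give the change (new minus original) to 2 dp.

Original: g = 0.3535, ΔT = 0.69/(1−0.3535) = 1.0673 °C.
With doubled vegetation: g' = 0.409, ΔT' = 0.69/(1−0.409) = 1.1675 °C.
Change = 1.1675 − 1.0673 = 0.10 °C.

0.10 °C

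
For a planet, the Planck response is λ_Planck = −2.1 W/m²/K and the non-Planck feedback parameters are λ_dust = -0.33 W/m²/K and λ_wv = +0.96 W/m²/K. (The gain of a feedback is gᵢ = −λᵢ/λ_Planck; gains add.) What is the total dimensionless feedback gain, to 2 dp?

0.30

Convert to gains: g_dust = -0.33/2.1 = -0.1571; g_wv = 0.96/2.1 = 0.4571.
Total gain g = 0.3.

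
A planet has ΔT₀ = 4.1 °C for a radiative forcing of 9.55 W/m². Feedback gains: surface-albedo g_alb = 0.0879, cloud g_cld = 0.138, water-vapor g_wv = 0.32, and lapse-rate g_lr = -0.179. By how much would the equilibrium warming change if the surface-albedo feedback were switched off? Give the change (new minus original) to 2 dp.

Original: g = 0.3669, ΔT = 4.1/(1−0.3669) = 6.4761 °C.
Without surface-albedo: g' = 0.279, ΔT' = 4.1/(1−0.279) = 5.6865 °C.
Change = 5.6865 − 6.4761 = -0.79 °C.

-0.79 °C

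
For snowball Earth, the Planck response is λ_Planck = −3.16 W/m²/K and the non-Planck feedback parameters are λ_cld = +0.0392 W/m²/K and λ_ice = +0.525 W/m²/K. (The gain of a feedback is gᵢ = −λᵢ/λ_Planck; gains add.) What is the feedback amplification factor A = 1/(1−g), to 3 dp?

Convert to gains: g_cld = 0.0392/3.16 = 0.01241; g_ice = 0.525/3.16 = 0.1661.
Total gain g = 0.17851.
A = 1/(1 − 0.17851) = 1.217.

1.217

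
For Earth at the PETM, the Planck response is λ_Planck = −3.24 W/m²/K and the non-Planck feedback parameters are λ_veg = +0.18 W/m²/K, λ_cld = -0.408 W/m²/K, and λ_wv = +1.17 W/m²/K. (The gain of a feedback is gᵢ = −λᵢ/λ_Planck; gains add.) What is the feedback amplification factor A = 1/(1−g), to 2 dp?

1.41

Convert to gains: g_veg = 0.18/3.24 = 0.05556; g_cld = -0.408/3.24 = -0.1259; g_wv = 1.17/3.24 = 0.3611.
Total gain g = 0.29076.
A = 1/(1 − 0.29076) = 1.41.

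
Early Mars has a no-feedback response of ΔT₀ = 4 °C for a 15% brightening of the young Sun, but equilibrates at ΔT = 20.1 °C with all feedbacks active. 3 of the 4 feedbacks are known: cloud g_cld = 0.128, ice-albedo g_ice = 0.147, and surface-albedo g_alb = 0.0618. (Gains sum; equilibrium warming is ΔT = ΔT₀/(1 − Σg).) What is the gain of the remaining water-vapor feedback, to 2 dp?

Amplification A = ΔT/ΔT₀ = 20.1/4 = 5.025.
Total gain g = 1 − 1/A = 1 − 1/5.025 = 0.801.
Known gains sum to 0.128 + 0.147 + 0.0618 = 0.3368.
g_wv = 0.801 − 0.3368 = 0.46.

0.46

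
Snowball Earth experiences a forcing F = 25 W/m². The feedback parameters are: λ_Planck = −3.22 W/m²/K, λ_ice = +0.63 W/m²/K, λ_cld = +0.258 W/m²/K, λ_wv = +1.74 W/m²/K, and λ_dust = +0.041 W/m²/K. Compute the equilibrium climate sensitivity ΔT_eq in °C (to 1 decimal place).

Net feedback parameter λ = (−3.22) + (+0.63) + (+0.258) + (+1.74) + (+0.041) = -0.551 W/m²/K.
ΔT = −F/λ = −25/(-0.551) = 45.4 °C.

45.4 °C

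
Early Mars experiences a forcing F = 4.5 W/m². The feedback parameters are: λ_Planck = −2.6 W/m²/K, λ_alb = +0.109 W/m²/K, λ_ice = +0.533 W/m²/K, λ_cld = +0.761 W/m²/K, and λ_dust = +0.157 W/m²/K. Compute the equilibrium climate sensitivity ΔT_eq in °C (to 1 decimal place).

4.3 °C

Net feedback parameter λ = (−2.6) + (+0.109) + (+0.533) + (+0.761) + (+0.157) = -1.04 W/m²/K.
ΔT = −F/λ = −4.5/(-1.04) = 4.3 °C.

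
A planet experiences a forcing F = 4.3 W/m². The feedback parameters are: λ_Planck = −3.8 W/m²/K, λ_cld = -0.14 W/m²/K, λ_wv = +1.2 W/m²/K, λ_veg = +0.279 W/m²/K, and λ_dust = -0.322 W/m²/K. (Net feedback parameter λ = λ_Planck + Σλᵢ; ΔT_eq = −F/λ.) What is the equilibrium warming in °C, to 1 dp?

1.5 °C

Net feedback parameter λ = (−3.8) + (-0.14) + (+1.2) + (+0.279) + (-0.322) = -2.783 W/m²/K.
ΔT = −F/λ = −4.3/(-2.783) = 1.5 °C.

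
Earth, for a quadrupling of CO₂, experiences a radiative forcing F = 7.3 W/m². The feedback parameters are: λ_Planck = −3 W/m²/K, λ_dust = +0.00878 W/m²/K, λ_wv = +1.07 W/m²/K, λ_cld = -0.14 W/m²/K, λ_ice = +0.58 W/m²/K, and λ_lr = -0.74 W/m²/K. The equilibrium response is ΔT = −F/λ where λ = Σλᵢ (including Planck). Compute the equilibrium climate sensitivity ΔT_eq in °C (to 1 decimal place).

Net feedback parameter λ = (−3) + (+0.00878) + (+1.07) + (-0.14) + (+0.58) + (-0.74) = -2.22122 W/m²/K.
ΔT = −F/λ = −7.3/(-2.22122) = 3.3 °C.

3.3 °C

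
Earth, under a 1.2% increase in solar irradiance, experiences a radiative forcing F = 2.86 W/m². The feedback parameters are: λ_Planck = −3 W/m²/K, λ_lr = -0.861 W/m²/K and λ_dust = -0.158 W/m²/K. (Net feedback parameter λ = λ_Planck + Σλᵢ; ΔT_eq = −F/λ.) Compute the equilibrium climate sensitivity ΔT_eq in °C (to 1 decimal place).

Net feedback parameter λ = (−3) + (-0.861) + (-0.158) = -4.019 W/m²/K.
ΔT = −F/λ = −2.86/(-4.019) = 0.7 °C.

0.7 °C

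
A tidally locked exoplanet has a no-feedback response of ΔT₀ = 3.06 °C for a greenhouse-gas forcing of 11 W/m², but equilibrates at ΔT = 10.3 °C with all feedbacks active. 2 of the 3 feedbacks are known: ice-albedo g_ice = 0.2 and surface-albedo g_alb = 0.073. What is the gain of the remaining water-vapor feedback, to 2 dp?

Amplification A = ΔT/ΔT₀ = 10.3/3.06 = 3.366.
Total gain g = 1 − 1/A = 1 − 1/3.366 = 0.7029.
Known gains sum to 0.2 + 0.073 = 0.273.
g_wv = 0.7029 − 0.273 = 0.43.

0.43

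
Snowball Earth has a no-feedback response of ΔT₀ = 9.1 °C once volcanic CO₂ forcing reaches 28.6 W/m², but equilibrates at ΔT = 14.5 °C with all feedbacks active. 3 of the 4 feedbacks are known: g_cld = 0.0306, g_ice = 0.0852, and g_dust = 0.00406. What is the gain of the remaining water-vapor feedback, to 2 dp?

0.25

Amplification A = ΔT/ΔT₀ = 14.5/9.1 = 1.593.
Total gain g = 1 − 1/A = 1 − 1/1.593 = 0.3723.
Known gains sum to 0.0306 + 0.0852 + 0.00406 = 0.11986.
g_wv = 0.3723 − 0.11986 = 0.25.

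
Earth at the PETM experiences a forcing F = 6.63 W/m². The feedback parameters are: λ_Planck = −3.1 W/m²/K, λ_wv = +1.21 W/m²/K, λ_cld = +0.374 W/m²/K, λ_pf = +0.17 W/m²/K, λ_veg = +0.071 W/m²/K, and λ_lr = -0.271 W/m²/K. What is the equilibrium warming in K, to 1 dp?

4.3 K

Net feedback parameter λ = (−3.1) + (+1.21) + (+0.374) + (+0.17) + (+0.071) + (-0.271) = -1.546 W/m²/K.
ΔT = −F/λ = −6.63/(-1.546) = 4.3 K.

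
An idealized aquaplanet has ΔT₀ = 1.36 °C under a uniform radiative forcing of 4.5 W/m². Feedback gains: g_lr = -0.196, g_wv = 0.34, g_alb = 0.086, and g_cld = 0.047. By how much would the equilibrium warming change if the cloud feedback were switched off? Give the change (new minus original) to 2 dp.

Original: g = 0.277, ΔT = 1.36/(1−0.277) = 1.8811 °C.
Without cloud: g' = 0.23, ΔT' = 1.36/(1−0.23) = 1.7662 °C.
Change = 1.7662 − 1.8811 = -0.11 °C.

-0.11 °C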